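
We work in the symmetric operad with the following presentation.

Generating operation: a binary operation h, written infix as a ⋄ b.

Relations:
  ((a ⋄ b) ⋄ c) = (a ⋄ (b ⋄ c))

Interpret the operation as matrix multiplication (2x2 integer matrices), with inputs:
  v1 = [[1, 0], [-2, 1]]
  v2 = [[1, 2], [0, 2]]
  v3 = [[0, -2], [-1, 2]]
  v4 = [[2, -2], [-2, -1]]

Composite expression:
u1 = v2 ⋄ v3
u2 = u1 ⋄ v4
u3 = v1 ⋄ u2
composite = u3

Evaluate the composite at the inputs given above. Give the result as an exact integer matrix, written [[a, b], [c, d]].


(v2 ⋄ v3) = [[-2, 2], [-2, 4]]
((v2 ⋄ v3) ⋄ v4) = [[-8, 2], [-12, 0]]
(v1 ⋄ ((v2 ⋄ v3) ⋄ v4)) = [[-8, 2], [4, -4]]

[[-8, 2], [4, -4]]


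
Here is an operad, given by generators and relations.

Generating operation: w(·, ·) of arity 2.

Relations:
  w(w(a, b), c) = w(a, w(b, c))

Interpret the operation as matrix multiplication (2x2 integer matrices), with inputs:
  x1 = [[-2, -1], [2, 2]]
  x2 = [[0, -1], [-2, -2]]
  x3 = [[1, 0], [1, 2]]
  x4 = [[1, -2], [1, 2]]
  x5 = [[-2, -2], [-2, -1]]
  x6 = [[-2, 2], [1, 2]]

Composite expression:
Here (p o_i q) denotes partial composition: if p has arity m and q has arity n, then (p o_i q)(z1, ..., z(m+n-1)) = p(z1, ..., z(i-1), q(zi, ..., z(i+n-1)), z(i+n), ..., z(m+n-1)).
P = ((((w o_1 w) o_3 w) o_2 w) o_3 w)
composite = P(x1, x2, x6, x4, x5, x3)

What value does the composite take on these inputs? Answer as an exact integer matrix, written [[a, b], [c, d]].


[[-120, -96], [204, 160]]


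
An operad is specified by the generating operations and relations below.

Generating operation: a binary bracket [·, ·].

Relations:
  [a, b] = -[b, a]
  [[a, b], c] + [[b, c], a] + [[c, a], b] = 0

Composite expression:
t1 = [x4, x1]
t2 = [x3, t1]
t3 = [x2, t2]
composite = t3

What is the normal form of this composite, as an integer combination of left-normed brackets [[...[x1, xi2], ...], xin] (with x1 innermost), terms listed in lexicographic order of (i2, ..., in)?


A multilinear Lie element is pinned by x1-initial words (x1 innermost).
Composite bracket: [x2, [x3, [x4, x1]]]
Each bracket splits as ab - ba, giving 8 signed words (2^3 = 8).
Words beginning with x1 determine it all:
  x1x4x3x2 (sign -1) contributes -[[[x1, x4], x3], x2]

-[[[x1, x4], x3], x2]


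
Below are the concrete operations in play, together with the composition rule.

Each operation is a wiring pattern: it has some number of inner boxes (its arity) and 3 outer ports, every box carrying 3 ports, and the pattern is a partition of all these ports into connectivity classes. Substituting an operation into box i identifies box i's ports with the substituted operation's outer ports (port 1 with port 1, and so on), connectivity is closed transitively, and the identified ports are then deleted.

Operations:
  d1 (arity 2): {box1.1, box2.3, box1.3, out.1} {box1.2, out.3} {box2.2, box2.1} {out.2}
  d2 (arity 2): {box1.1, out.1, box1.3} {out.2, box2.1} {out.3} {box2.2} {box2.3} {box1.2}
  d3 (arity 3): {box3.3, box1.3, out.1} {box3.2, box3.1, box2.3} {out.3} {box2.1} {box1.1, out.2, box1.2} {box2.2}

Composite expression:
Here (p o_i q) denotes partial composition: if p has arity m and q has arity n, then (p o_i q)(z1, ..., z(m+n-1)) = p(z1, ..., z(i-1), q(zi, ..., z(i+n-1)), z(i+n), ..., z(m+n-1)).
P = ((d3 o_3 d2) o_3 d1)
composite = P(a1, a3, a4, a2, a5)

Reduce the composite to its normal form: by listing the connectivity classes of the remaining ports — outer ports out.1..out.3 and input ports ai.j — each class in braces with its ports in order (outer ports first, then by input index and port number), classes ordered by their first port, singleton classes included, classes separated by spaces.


{out.1, a1.3} {out.2, a1.1, a1.2} {out.3} {a2.1, a2.2} {a2.3, a3.3, a4.1, a4.2, a4.3, a5.1} {a3.1} {a3.2} {a5.2} {a5.3}

Treat the ports identified at d3 as solder joints: merge, then drop.
composing d1 on (a4, a2), with out.j its own outer ports: {out.1, a2.3, a4.1, a4.3} {out.2} {out.3, a4.2} {a2.1, a2.2}
composing d2 on (a4, a2, a5), with out.j its own outer ports: {out.1, a2.3, a4.1, a4.2, a4.3} {out.2, a5.1} {out.3} {a2.1, a2.2} {a5.2} {a5.3}
composing d3 on (a1, a3, a4, a2, a5), with out.j its own outer ports: {out.1, a1.3} {out.2, a1.1, a1.2} {out.3} {a2.1, a2.2} {a2.3, a3.3, a4.1, a4.2, a4.3, a5.1} {a3.1} {a3.2} {a5.2} {a5.3}


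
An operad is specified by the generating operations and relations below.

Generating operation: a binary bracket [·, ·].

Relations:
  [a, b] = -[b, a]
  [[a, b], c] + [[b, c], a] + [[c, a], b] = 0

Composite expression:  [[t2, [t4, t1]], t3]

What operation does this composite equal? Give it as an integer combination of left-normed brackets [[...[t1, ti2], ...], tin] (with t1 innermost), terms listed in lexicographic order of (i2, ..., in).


[[[t1, t4], t2], t3]

In the tensor algebra, words opening t1 carry the t1-anchored form.
Composite bracket: [[t2, [t4, t1]], t3]
The bracket unfolds into 8 signed words via [a, b] = ab - ba (2^3 = 8).
Collect the words opening with t1:
  t1t4t2t3 appears with sign +1, giving the term +[[[t1, t4], t2], t3]


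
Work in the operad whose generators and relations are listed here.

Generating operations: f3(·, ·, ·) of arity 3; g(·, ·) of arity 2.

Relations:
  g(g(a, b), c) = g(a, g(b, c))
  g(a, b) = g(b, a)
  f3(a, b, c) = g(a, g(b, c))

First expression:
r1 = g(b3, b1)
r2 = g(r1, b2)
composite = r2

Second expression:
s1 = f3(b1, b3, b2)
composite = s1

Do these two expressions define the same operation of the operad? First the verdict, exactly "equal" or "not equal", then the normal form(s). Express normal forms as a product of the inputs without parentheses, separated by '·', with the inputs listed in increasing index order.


equal — both sides give b1 · b2 · b3


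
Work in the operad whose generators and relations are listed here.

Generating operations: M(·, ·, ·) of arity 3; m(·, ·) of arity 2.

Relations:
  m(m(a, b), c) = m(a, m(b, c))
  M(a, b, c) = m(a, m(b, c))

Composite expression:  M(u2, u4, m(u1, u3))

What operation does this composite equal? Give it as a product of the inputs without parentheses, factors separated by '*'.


u2 * u4 * u1 * u3

Every regrouping of M is equal, so read the u-inputs in written order.
m(u1, u3) collapses to u1 * u3
M(u2, u4, m(u1, u3)) collapses to u2 * u4 * u1 * u3


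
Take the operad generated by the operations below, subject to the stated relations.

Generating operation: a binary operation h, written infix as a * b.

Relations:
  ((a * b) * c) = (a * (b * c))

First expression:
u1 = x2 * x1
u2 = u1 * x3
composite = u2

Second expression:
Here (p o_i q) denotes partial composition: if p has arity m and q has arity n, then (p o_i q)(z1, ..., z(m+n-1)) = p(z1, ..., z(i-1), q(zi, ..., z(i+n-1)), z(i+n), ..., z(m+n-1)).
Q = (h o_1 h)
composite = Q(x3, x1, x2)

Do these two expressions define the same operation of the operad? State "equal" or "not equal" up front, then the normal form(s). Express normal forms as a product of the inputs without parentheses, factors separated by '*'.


In normal form, the first expression is x2 * x1 * x3
In normal form, the second expression is x3 * x1 * x2
The forms do not match — not equal.

not equal; first: x2 * x1 * x3; second: x3 * x1 * x2


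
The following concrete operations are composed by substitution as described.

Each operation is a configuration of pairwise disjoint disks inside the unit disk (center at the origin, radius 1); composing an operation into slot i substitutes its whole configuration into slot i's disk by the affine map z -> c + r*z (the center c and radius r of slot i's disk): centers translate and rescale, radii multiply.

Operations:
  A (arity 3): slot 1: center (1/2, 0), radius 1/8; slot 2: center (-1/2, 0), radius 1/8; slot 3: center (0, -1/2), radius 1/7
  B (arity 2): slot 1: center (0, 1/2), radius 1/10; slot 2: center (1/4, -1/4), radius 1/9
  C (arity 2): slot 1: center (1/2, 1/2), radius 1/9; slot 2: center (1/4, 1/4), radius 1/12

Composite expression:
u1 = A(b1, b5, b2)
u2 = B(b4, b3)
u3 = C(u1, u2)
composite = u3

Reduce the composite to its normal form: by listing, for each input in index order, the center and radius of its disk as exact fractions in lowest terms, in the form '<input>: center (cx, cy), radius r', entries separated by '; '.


b1: center (5/9, 1/2), radius 1/72; b2: center (1/2, 4/9), radius 1/63; b3: center (13/48, 11/48), radius 1/108; b4: center (1/4, 7/24), radius 1/120; b5: center (4/9, 1/2), radius 1/72

Below C, radii multiply path by path; the b-disk centers shift.
tracing b1 down its 2-map path: center (5/9, 1/2), radius 1/72
tracing b5 down its 2-map path: center (4/9, 1/2), radius 1/72
tracing b2 down its 2-map path: center (1/2, 4/9), radius 1/63
tracing b4 down its 2-map path: center (1/4, 7/24), radius 1/120
tracing b3 down its 2-map path: center (13/48, 11/48), radius 1/108


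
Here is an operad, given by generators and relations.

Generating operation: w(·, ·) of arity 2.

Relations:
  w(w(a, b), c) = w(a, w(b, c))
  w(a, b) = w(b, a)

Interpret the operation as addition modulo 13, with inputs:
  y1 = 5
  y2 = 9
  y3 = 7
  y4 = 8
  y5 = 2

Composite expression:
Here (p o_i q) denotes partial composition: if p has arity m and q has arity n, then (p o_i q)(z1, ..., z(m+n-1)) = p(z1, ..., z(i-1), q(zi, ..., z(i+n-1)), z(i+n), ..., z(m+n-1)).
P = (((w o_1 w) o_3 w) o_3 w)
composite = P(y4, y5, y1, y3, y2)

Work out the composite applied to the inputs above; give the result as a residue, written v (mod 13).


w(y4, y5) = 10
w(y1, y3) = 12
w(w(y1, y3), y2) = 8
w(w(y4, y5), w(w(y1, y3), y2)) = 5

5 (mod 13)


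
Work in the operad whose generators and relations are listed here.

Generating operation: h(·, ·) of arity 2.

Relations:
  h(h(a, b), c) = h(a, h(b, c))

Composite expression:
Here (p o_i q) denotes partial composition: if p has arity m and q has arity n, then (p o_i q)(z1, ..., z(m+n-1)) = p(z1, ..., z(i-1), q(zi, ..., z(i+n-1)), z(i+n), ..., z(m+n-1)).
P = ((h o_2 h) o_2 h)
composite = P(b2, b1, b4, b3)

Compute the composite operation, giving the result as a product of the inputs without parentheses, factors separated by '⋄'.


b2 ⋄ b1 ⋄ b4 ⋄ b3

Every regrouping of h is equal, so read the b-inputs in written order.
h(b1, b4) collapses to b1 ⋄ b4
h(h(b1, b4), b3) collapses to b1 ⋄ b4 ⋄ b3
h(b2, h(h(b1, b4), b3)) collapses to b2 ⋄ b1 ⋄ b4 ⋄ b3


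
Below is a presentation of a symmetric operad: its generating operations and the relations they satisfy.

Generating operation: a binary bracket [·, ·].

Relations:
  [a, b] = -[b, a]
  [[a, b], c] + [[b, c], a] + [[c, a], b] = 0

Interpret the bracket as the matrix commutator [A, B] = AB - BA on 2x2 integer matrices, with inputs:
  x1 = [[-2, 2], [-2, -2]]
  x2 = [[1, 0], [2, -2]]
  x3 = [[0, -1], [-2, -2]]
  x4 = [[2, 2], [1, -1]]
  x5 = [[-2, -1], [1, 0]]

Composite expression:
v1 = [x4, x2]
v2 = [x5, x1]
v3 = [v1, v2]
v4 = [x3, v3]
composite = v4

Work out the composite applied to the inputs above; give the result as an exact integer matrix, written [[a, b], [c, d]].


[[-96, -40], [-112, 96]]

[x4, x2] = [[4, -6], [-3, -4]]
[x5, x1] = [[0, -4], [-4, 0]]
[[x4, x2], [x5, x1]] = [[12, -32], [32, -12]]
[x3, [[x4, x2], [x5, x1]]] = [[-96, -40], [-112, 96]]


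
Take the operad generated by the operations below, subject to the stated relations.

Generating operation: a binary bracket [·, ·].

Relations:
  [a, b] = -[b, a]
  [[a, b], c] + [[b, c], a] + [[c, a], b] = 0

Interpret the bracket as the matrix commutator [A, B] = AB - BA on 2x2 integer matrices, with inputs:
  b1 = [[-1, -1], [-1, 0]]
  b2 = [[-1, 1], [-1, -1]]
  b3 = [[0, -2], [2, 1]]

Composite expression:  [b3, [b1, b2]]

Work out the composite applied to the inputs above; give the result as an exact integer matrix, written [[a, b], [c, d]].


[[4, 9], [7, -4]]

[b1, b2] = [[2, -1], [-1, -2]]
[b3, [b1, b2]] = [[4, 9], [7, -4]]


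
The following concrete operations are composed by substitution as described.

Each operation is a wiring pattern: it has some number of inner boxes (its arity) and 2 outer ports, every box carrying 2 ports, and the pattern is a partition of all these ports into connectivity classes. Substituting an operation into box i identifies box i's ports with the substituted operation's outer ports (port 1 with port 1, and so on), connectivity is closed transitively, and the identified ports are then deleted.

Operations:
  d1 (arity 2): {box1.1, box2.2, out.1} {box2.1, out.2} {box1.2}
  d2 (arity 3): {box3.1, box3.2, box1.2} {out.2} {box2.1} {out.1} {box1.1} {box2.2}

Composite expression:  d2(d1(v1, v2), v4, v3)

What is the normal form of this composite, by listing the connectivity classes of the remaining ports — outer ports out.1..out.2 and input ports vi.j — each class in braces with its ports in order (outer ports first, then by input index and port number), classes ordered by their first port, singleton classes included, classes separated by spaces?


{out.1} {out.2} {v1.1, v2.2} {v1.2} {v2.1, v3.1, v3.2} {v4.1} {v4.2}


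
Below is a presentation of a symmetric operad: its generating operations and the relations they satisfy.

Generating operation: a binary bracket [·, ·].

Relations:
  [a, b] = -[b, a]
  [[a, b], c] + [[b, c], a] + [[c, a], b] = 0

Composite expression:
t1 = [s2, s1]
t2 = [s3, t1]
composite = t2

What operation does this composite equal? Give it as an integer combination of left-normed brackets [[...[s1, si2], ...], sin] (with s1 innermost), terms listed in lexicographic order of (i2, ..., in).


[[s1, s2], s3]

Skip Jacobi rewriting: expand, keep s1-initial words, read off terms.
Composite bracket: [s3, [s2, s1]]
Applying ab - ba throughout gives 4 signed words (2^2 = 4).
Keep just the words that open with s1:
  sign of s1s2s3 is +1, so it contributes +[[s1, s2], s3]


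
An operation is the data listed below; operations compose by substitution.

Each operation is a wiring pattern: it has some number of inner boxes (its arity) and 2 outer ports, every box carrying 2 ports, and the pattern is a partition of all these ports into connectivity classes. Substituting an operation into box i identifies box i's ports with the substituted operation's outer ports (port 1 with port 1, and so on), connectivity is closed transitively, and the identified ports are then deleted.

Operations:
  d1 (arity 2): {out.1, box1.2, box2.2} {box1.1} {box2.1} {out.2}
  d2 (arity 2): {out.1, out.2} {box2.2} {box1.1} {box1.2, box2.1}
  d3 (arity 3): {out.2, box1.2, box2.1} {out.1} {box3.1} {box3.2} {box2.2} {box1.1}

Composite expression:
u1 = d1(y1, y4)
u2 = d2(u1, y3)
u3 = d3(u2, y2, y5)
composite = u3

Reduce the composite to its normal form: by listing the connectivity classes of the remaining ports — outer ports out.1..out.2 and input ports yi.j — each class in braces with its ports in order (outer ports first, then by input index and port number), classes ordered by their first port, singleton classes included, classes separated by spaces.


{out.1} {out.2, y2.1} {y1.1} {y1.2, y4.2} {y2.2} {y3.1} {y3.2} {y4.1} {y5.1} {y5.2}

After gluing at d3, chains via deleted ports link the y-ports.
after d1, the pattern on (y1, y4) reads {out.1, y1.2, y4.2} {out.2} {y1.1} {y4.1} (out.j = its outer ports)
after d2, the pattern on (y1, y4, y3) reads {out.1, out.2} {y1.1} {y1.2, y4.2} {y3.1} {y3.2} {y4.1} (out.j = its outer ports)
after d3, the pattern on (y1, y4, y3, y2, y5) reads {out.1} {out.2, y2.1} {y1.1} {y1.2, y4.2} {y2.2} {y3.1} {y3.2} {y4.1} {y5.1} {y5.2} (out.j = its outer ports)


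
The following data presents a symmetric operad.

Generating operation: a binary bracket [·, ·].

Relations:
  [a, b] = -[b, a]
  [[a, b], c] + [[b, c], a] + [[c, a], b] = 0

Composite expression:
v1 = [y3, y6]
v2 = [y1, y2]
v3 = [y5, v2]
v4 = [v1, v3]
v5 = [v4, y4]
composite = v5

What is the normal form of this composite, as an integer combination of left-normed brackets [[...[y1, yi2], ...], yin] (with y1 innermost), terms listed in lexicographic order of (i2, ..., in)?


A multilinear Lie element is pinned by y1-initial words (y1 innermost).
Composite bracket: [[[y3, y6], [y5, [y1, y2]]], y4]
Expanding via [a, b] = ab - ba: 32 signed words (2^5 = 32).
Only words starting with y1 matter:
  sign of y1y2y5y3y6y4 is +1, so it contributes +[[[[[y1, y2], y5], y3], y6], y4]
  sign of y1y2y5y6y3y4 is -1, so it contributes -[[[[[y1, y2], y5], y6], y3], y4]

[[[[[y1, y2], y5], y3], y6], y4] - [[[[[y1, y2], y5], y6], y3], y4]


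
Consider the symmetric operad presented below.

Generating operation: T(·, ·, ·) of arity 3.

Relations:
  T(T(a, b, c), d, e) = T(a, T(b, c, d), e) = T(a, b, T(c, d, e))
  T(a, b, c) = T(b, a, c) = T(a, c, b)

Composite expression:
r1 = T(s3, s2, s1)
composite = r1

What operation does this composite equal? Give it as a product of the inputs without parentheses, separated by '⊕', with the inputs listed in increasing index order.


Shape and order are irrelevant to T; the s-input set decides.
T(s3, s2, s1) collapses to s3 ⊕ s2 ⊕ s1
sorting the factors by input index: s1 ⊕ s2 ⊕ s3

s1 ⊕ s2 ⊕ s3


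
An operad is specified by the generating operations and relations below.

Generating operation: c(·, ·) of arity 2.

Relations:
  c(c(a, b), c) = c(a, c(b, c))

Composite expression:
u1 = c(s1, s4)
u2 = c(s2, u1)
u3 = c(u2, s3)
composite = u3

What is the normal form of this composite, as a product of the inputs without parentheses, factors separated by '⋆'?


s2 ⋆ s1 ⋆ s4 ⋆ s3

Associativity of c dissolves the nesting; only the s-input order survives.
c(s1, s4) unparenthesizes to s1 ⋆ s4
c(s2, c(s1, s4)) unparenthesizes to s2 ⋆ s1 ⋆ s4
c(c(s2, c(s1, s4)), s3) unparenthesizes to s2 ⋆ s1 ⋆ s4 ⋆ s3


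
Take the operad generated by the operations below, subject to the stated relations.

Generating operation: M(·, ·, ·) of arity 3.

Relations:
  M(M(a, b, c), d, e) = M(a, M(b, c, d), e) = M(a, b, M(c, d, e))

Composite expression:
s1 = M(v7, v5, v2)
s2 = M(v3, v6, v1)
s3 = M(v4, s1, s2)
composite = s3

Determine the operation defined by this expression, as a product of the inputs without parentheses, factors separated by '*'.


v4 * v7 * v5 * v2 * v3 * v6 * v1

All parenthesizations of M agree; list the v-inputs left to right.
M(v7, v5, v2) linearizes to v7 * v5 * v2
M(v3, v6, v1) linearizes to v3 * v6 * v1
M(v4, M(v7, v5, v2), M(v3, v6, v1)) linearizes to v4 * v7 * v5 * v2 * v3 * v6 * v1


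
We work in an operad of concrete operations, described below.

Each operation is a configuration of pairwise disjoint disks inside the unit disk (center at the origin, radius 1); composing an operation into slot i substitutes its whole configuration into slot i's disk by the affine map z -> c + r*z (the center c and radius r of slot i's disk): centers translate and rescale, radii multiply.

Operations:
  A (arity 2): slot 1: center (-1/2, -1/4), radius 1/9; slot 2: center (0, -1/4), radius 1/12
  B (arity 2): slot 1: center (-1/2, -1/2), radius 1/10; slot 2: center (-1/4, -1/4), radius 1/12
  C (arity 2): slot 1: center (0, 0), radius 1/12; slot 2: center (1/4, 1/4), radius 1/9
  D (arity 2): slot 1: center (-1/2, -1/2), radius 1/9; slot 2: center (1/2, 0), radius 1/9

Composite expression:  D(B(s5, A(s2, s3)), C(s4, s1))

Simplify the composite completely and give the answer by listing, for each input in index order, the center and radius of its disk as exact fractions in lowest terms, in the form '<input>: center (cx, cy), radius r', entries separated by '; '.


s1: center (19/36, 1/36), radius 1/81; s2: center (-115/216, -229/432), radius 1/972; s3: center (-19/36, -229/432), radius 1/1296; s4: center (1/2, 0), radius 1/108; s5: center (-5/9, -5/9), radius 1/90

Nesting under D composes maps z -> c + r*z down each s-path.
s5 passes through 2 substitutions, ending at center (-5/9, -5/9), radius 1/90
s2 passes through 3 substitutions, ending at center (-115/216, -229/432), radius 1/972
s3 passes through 3 substitutions, ending at center (-19/36, -229/432), radius 1/1296
s4 passes through 2 substitutions, ending at center (1/2, 0), radius 1/108
s1 passes through 2 substitutions, ending at center (19/36, 1/36), radius 1/81


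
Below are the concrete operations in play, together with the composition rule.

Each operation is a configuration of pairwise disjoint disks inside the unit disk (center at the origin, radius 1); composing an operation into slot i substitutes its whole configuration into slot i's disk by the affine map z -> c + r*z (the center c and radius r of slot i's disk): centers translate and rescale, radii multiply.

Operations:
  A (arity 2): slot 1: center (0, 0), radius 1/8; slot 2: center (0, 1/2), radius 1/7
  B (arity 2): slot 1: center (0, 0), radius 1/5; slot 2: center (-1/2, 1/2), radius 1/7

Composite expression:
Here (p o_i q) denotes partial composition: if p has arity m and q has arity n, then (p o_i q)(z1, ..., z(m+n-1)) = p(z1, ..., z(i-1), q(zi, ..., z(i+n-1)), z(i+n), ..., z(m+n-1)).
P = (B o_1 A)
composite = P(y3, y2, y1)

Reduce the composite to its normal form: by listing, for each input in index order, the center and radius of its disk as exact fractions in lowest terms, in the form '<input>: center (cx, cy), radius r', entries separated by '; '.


y1: center (-1/2, 1/2), radius 1/7; y2: center (0, 1/10), radius 1/35; y3: center (0, 0), radius 1/40

Each y-disk chains the slot maps above it in B; radii multiply.
for y3, the 2-step affine chain lands on center (0, 0), radius 1/40
for y2, the 2-step affine chain lands on center (0, 1/10), radius 1/35
for y1, the 1-step affine chain lands on center (-1/2, 1/2), radius 1/7


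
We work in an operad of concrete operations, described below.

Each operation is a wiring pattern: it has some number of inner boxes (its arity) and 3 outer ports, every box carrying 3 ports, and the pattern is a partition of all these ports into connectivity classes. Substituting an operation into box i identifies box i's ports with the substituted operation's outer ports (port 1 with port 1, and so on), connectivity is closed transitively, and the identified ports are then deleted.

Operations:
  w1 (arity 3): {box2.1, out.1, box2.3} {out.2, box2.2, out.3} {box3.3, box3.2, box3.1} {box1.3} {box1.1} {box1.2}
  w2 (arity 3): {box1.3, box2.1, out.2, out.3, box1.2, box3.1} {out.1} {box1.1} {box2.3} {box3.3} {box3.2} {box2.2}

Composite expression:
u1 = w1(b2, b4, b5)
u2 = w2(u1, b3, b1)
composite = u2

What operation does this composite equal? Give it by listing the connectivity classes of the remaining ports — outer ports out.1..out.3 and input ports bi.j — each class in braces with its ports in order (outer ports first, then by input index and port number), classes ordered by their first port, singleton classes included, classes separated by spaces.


{out.1} {out.2, out.3, b1.1, b3.1, b4.2} {b1.2} {b1.3} {b2.1} {b2.2} {b2.3} {b3.2} {b3.3} {b4.1, b4.3} {b5.1, b5.2, b5.3}


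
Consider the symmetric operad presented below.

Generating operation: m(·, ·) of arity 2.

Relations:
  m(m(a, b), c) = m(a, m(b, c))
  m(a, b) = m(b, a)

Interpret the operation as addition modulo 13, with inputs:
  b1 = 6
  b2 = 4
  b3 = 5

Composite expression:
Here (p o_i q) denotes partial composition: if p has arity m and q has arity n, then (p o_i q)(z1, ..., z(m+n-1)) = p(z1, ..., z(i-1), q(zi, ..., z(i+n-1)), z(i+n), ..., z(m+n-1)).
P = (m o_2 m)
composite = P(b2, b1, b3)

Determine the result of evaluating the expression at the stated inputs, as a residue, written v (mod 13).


2 (mod 13)


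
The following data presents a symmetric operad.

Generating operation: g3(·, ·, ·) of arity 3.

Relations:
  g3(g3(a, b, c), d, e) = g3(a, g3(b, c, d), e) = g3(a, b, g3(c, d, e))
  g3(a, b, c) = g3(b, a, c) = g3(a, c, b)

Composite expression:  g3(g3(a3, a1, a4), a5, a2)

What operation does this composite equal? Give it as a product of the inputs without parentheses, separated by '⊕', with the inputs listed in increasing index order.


a1 ⊕ a2 ⊕ a3 ⊕ a4 ⊕ a5

Key point: g3 commutes, so take the a-inputs in any fixed order.
g3(a3, a1, a4) spells out as a3 ⊕ a1 ⊕ a4
g3(g3(a3, a1, a4), a5, a2) spells out as a3 ⊕ a1 ⊕ a4 ⊕ a5 ⊕ a2
reordering the factors by index: a1 ⊕ a2 ⊕ a3 ⊕ a4 ⊕ a5


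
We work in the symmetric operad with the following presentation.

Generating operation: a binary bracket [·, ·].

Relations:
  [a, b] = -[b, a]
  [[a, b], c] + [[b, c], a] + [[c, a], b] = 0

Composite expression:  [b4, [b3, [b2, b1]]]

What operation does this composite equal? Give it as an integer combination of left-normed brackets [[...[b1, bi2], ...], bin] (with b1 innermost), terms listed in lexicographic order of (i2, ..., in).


-[[[b1, b2], b3], b4]


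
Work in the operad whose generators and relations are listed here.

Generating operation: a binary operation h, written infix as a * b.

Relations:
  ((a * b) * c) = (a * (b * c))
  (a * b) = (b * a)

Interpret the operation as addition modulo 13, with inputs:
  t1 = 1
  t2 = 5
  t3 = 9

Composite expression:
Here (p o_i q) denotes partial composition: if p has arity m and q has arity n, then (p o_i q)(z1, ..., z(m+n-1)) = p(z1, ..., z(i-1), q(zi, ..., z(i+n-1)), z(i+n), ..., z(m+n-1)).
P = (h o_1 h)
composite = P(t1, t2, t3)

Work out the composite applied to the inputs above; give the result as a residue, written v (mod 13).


2 (mod 13)


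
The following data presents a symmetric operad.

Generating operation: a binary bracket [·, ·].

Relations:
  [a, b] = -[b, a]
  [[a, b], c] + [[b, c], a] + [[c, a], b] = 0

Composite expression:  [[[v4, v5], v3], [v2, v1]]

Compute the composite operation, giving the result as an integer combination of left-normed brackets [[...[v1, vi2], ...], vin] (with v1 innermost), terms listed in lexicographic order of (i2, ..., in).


-[[[[v1, v2], v3], v4], v5] + [[[[v1, v2], v3], v5], v4] + [[[[v1, v2], v4], v5], v3] - [[[[v1, v2], v5], v4], v3]


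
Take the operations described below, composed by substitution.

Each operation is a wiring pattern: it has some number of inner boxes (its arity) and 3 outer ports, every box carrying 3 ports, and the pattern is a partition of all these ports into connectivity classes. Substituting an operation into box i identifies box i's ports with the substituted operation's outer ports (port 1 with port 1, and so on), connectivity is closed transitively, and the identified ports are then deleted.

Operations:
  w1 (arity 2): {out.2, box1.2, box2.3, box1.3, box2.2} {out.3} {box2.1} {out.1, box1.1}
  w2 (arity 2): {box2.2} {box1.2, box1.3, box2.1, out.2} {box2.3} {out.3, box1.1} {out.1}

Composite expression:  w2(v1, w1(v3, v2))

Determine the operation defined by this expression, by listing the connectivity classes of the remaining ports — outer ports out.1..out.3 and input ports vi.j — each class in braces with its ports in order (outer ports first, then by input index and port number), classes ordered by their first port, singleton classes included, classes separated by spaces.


{out.1} {out.2, v1.2, v1.3, v3.1} {out.3, v1.1} {v2.1} {v2.2, v2.3, v3.2, v3.3}

Connectivity passes through glued w2-boundaries; trace each wire chain.
after w1, the pattern on (v3, v2) reads {out.1, v3.1} {out.2, v2.2, v2.3, v3.2, v3.3} {out.3} {v2.1} (out.j = its outer ports)
after w2, the pattern on (v1, v3, v2) reads {out.1} {out.2, v1.2, v1.3, v3.1} {out.3, v1.1} {v2.1} {v2.2, v2.3, v3.2, v3.3} (out.j = its outer ports)


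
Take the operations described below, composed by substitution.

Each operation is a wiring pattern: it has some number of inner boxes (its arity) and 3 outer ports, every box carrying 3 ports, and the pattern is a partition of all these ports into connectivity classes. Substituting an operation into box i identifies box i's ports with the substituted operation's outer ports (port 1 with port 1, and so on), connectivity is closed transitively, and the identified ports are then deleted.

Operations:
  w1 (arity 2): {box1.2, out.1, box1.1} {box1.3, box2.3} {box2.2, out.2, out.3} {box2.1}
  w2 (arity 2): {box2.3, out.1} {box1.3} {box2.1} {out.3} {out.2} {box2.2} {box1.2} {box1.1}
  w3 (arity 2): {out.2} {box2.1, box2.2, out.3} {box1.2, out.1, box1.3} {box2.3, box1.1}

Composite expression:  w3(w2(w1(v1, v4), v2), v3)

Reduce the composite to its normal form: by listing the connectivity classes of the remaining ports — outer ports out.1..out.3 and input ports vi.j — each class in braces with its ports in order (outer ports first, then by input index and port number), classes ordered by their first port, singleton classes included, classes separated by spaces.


{out.1} {out.2} {out.3, v3.1, v3.2} {v1.1, v1.2} {v1.3, v4.3} {v2.1} {v2.2} {v2.3, v3.3} {v4.1} {v4.2}


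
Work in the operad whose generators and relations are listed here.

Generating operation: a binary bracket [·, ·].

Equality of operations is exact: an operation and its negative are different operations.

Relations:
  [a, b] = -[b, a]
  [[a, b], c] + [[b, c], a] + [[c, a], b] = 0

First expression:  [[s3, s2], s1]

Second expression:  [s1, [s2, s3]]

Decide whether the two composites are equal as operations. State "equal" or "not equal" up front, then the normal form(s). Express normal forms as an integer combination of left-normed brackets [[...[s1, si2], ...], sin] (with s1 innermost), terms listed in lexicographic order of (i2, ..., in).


Reducing the first expression gives [[s1, s2], s3] - [[s1, s3], s2]
Reducing the second expression gives [[s1, s2], s3] - [[s1, s3], s2]
Both agree, so they are equal.

equal — both sides give [[s1, s2], s3] - [[s1, s3], s2]


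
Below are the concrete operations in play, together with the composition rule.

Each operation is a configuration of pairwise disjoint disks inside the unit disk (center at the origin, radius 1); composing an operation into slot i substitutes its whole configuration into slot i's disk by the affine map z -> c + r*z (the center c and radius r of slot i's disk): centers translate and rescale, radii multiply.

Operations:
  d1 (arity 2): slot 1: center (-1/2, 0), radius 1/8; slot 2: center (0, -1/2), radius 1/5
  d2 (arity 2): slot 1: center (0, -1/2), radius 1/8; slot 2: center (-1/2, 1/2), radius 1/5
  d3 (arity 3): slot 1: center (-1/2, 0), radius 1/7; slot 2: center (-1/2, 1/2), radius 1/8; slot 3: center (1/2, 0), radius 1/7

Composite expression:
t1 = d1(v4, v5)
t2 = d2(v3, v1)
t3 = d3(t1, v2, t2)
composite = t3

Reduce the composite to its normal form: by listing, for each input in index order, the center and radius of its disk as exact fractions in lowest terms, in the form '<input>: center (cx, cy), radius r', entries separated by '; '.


v1: center (3/7, 1/14), radius 1/35; v2: center (-1/2, 1/2), radius 1/8; v3: center (1/2, -1/14), radius 1/56; v4: center (-4/7, 0), radius 1/56; v5: center (-1/2, -1/14), radius 1/35

Below d3, radii multiply path by path; the v-disk centers shift.
v4 passes through 2 substitutions, ending at center (-4/7, 0), radius 1/56
v5 passes through 2 substitutions, ending at center (-1/2, -1/14), radius 1/35
v2 passes through 1 substitution, ending at center (-1/2, 1/2), radius 1/8
v3 passes through 2 substitutions, ending at center (1/2, -1/14), radius 1/56
v1 passes through 2 substitutions, ending at center (3/7, 1/14), radius 1/35


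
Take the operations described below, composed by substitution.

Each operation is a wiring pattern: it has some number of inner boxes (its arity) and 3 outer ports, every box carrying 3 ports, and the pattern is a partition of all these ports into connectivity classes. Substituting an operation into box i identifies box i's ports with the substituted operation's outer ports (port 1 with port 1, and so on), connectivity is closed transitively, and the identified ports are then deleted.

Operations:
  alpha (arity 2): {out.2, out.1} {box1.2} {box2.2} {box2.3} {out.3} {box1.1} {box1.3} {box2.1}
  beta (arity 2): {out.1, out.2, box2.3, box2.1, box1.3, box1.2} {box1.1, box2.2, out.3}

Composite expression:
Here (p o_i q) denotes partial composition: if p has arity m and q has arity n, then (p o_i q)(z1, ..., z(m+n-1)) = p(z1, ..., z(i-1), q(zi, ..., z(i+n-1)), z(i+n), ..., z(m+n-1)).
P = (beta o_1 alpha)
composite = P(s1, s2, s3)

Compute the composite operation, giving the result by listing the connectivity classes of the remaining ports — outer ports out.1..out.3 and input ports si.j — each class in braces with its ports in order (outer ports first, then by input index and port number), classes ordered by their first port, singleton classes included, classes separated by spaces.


{out.1, out.2, out.3, s3.1, s3.2, s3.3} {s1.1} {s1.2} {s1.3} {s2.1} {s2.2} {s2.3}

After gluing at beta, chains via deleted ports link the s-ports.
through alpha, on inputs (s1, s2): {out.1, out.2} {out.3} {s1.1} {s1.2} {s1.3} {s2.1} {s2.2} {s2.3} (out.j = stage outer ports)
through beta, on inputs (s1, s2, s3): {out.1, out.2, out.3, s3.1, s3.2, s3.3} {s1.1} {s1.2} {s1.3} {s2.1} {s2.2} {s2.3} (out.j = stage outer ports)


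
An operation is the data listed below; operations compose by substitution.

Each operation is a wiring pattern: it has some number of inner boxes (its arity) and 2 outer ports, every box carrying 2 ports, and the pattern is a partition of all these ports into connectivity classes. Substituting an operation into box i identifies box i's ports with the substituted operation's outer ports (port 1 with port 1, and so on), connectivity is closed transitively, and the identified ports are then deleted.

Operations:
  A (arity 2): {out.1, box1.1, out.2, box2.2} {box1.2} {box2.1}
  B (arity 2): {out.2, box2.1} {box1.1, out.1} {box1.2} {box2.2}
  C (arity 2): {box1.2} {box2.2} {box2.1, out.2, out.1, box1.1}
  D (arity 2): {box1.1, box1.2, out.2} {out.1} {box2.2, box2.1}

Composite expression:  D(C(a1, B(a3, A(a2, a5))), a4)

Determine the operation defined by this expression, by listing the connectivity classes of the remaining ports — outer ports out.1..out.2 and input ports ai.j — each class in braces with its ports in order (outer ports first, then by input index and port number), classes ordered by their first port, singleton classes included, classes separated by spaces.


{out.1} {out.2, a1.1, a3.1} {a1.2} {a2.1, a5.2} {a2.2} {a3.2} {a4.1, a4.2} {a5.1}

Connectivity passes through glued D-boundaries; trace each wire chain.
after A, the pattern on (a2, a5) reads {out.1, out.2, a2.1, a5.2} {a2.2} {a5.1} (out.j = its outer ports)
after B, the pattern on (a3, a2, a5) reads {out.1, a3.1} {out.2, a2.1, a5.2} {a2.2} {a3.2} {a5.1} (out.j = its outer ports)
after C, the pattern on (a1, a3, a2, a5) reads {out.1, out.2, a1.1, a3.1} {a1.2} {a2.1, a5.2} {a2.2} {a3.2} {a5.1} (out.j = its outer ports)
after D, the pattern on (a1, a3, a2, a5, a4) reads {out.1} {out.2, a1.1, a3.1} {a1.2} {a2.1, a5.2} {a2.2} {a3.2} {a4.1, a4.2} {a5.1} (out.j = its outer ports)


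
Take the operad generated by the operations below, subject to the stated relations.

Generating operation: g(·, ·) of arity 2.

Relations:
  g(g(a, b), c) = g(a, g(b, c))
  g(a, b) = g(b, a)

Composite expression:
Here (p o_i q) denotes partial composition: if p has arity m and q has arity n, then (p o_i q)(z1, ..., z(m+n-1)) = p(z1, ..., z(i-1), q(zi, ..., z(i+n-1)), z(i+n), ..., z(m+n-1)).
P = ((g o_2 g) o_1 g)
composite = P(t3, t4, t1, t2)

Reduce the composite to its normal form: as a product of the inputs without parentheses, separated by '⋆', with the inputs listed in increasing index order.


t1 ⋆ t2 ⋆ t3 ⋆ t4

Shape and order are irrelevant to g; the t-input set decides.
g(t3, t4) linearizes to t3 ⋆ t4
g(t1, t2) linearizes to t1 ⋆ t2
g(g(t3, t4), g(t1, t2)) linearizes to t3 ⋆ t4 ⋆ t1 ⋆ t2
the factors in increasing index order: t1 ⋆ t2 ⋆ t3 ⋆ t4


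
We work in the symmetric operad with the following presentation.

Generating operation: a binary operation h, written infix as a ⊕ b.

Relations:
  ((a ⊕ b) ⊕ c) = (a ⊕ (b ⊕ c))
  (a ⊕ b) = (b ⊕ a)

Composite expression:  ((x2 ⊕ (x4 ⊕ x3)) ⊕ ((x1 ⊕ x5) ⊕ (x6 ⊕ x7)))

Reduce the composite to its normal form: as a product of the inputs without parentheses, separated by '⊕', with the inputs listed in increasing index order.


x1 ⊕ x2 ⊕ x3 ⊕ x4 ⊕ x5 ⊕ x6 ⊕ x7

With h associative and commutative, the x-input set is all that matters.
(x4 ⊕ x3) spells out as x4 ⊕ x3
(x2 ⊕ (x4 ⊕ x3)) spells out as x2 ⊕ x4 ⊕ x3
(x1 ⊕ x5) spells out as x1 ⊕ x5
(x6 ⊕ x7) spells out as x6 ⊕ x7
((x1 ⊕ x5) ⊕ (x6 ⊕ x7)) spells out as x1 ⊕ x5 ⊕ x6 ⊕ x7
((x2 ⊕ (x4 ⊕ x3)) ⊕ ((x1 ⊕ x5) ⊕ (x6 ⊕ x7))) spells out as x2 ⊕ x4 ⊕ x3 ⊕ x1 ⊕ x5 ⊕ x6 ⊕ x7
reordering the factors by index: x1 ⊕ x2 ⊕ x3 ⊕ x4 ⊕ x5 ⊕ x6 ⊕ x7


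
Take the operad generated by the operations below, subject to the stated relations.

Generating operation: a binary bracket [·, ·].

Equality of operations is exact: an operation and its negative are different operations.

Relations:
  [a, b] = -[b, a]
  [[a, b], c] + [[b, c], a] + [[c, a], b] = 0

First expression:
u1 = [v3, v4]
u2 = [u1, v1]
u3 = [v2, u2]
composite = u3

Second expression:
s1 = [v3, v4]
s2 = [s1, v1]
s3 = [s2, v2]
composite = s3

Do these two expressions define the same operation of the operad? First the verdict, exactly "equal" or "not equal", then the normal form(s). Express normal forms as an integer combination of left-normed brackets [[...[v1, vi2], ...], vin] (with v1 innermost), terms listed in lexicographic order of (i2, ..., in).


The first expression, normalized: [[[v1, v3], v4], v2] - [[[v1, v4], v3], v2]
The second expression, normalized: -[[[v1, v3], v4], v2] + [[[v1, v4], v3], v2]
The normal forms differ: not equal.

not equal; the first gives [[[v1, v3], v4], v2] - [[[v1, v4], v3], v2] and the second -[[[v1, v3], v4], v2] + [[[v1, v4], v3], v2]


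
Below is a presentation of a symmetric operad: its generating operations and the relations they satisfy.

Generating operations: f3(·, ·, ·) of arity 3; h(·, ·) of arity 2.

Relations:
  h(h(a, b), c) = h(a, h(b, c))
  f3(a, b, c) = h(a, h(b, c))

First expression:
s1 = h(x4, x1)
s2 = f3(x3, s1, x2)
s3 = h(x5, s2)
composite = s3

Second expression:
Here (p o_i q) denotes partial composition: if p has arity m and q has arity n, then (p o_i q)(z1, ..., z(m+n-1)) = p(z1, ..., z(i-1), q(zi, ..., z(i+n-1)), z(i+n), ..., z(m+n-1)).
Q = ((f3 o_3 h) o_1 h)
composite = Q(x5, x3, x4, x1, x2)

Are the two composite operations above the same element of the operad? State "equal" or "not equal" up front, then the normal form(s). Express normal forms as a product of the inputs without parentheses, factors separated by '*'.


equal — both sides give x5 * x3 * x4 * x1 * x2

Reducing the first expression gives x5 * x3 * x4 * x1 * x2
Reducing the second expression gives x5 * x3 * x4 * x1 * x2
Identical normal forms: equal.


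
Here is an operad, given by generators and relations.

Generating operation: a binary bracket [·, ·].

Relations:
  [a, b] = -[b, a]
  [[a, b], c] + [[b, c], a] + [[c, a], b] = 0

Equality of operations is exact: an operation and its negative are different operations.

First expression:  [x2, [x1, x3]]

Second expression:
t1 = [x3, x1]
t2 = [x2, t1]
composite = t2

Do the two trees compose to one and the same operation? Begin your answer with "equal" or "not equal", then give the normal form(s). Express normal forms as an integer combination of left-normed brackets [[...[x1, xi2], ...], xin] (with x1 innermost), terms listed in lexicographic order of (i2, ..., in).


Normal form of the first expression: -[[x1, x3], x2]
Normal form of the second expression: [[x1, x3], x2]
No match — not equal.

not equal; the first gives -[[x1, x3], x2] and the second [[x1, x3], x2]


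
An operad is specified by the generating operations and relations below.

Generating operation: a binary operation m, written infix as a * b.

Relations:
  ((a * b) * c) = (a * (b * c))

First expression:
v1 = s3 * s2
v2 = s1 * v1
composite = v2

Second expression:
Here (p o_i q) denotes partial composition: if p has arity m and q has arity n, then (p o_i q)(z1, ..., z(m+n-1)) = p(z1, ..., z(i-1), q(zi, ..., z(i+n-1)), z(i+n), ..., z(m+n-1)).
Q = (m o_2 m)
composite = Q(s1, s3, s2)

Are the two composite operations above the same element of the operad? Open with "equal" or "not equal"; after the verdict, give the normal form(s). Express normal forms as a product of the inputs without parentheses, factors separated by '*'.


equal; the common form is s1 * s3 * s2

Reducing the first expression gives s1 * s3 * s2
Reducing the second expression gives s1 * s3 * s2
The forms coincide; equal.
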